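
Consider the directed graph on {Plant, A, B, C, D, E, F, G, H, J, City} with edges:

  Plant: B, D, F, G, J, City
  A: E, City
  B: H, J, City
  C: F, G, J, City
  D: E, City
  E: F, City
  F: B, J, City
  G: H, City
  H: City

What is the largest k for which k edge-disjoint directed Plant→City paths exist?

Assign every edge capacity 1; by Menger, the answer equals the max flow.
Path Plant→City (+1); total 1.
Path Plant→B→City (+1); total 2.
Path Plant→D→City (+1); total 3.
Path Plant→F→City (+1); total 4.
Path Plant→G→City (+1); total 5.
No residual Plant→City path; max flow = 5.
Certifying cut of size 5: {Plant→B, Plant→City, Plant→D, Plant→F, Plant→G}.

5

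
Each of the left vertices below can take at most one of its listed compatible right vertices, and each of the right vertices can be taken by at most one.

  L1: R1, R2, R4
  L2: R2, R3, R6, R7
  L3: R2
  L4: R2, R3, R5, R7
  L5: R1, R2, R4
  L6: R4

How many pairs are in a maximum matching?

Unit-capacity flow: source→left, listed edges, right→sink; max matching = max flow.
Augmenting path L1→R1 (+1); matched 1.
Augmenting path L2→R2 (+1); matched 2.
Augmenting path L4→R3 (+1); matched 3.
Augmenting path L5→R4 (+1); matched 4.
Augmenting path L3→R2→L2→R6 (+1); matched 5.
No augmenting path remains; maximum matching = 5.
König certificate: {L2, L4, R1, R2, R4} is a vertex cover of size 5 (every listed pair touches it), so no matching can be larger.

5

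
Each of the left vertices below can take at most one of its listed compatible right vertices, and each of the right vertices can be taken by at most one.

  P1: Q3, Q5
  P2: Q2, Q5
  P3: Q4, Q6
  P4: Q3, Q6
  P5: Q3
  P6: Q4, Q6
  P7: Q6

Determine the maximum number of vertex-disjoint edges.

Unit-capacity flow: source→left, listed edges, right→sink; max matching = max flow.
Augmenting path P1→Q3 (+1); matched 1.
Augmenting path P2→Q2 (+1); matched 2.
Augmenting path P3→Q4 (+1); matched 3.
Augmenting path P4→Q6 (+1); matched 4.
Augmenting path P5→Q3→P1→Q5 (+1); matched 5.
No augmenting path remains; maximum matching = 5.
König certificate: {P1, P2, Q3, Q4, Q6} is a vertex cover of size 5 (every listed pair touches it), so no matching can be larger.

5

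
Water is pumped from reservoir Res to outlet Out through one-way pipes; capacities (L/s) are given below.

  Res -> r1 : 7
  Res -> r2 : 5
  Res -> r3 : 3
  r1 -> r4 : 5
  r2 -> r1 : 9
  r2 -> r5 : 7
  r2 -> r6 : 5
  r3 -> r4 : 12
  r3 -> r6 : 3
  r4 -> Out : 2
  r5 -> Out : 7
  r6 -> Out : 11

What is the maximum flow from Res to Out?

Augment Res→r1→r4→Out: bottleneck 2, flow now 2.
Augment Res→r2→r5→Out: bottleneck 5, flow now 7.
Augment Res→r3→r6→Out: bottleneck 3, flow now 10.
No augmenting path remains; maximum flow = 10.
In the residual graph, reachable from Res: {Res, r1, r4}.
Min-cut edges: Res→r2 (5), Res→r3 (3), r4→Out (2); capacity 5 + 3 + 2 = 10.
This cut is saturated, so no flow can exceed 10.

10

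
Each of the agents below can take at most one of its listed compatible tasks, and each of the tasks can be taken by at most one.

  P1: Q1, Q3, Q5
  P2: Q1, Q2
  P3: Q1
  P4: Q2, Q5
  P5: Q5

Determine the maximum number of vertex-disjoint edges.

4

Unit-capacity flow: source→left, listed edges, right→sink; max matching = max flow.
Augmenting path P1→Q1 (+1); matched 1.
Augmenting path P2→Q2 (+1); matched 2.
Augmenting path P4→Q5 (+1); matched 3.
Augmenting path P3→Q1→P1→Q3 (+1); matched 4.
No augmenting path remains; maximum matching = 4.
König certificate: {P1, Q1, Q2, Q5} is a vertex cover of size 4 (every listed pair touches it), so no matching can be larger.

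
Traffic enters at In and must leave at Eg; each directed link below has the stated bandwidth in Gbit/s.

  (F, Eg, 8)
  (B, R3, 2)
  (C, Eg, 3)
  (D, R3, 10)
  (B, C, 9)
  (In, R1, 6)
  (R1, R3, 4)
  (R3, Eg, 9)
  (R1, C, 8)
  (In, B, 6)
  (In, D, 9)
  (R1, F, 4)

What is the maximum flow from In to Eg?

Augment In→D→R3→Eg: bottleneck 9, flow now 9.
Augment In→R1→C→Eg: bottleneck 3, flow now 12.
Augment In→R1→F→Eg: bottleneck 3, flow now 15.
Augment In→B→C→R1→F→Eg: bottleneck 1, flow now 16. (uses reverse residual edge)
No augmenting path remains; maximum flow = 16.
In the residual graph, reachable from In: {In, D, R1, B, C, R3}.
Min-cut edges: R1→F (4), C→Eg (3), R3→Eg (9); capacity 4 + 3 + 9 = 16.
This cut is saturated, so no flow can exceed 16.

16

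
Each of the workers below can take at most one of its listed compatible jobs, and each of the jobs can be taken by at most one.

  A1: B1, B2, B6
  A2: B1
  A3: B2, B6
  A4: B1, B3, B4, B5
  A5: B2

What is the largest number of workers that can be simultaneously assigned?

Unit-capacity flow: source→left, listed edges, right→sink; max matching = max flow.
Augmenting path A1→B1 (+1); matched 1.
Augmenting path A3→B2 (+1); matched 2.
Augmenting path A4→B3 (+1); matched 3.
Augmenting path A2→B1→A1→B6 (+1); matched 4.
No augmenting path remains; maximum matching = 4.
König certificate: {A4, B1, B2, B6} is a vertex cover of size 4 (every listed pair touches it), so no matching can be larger.

4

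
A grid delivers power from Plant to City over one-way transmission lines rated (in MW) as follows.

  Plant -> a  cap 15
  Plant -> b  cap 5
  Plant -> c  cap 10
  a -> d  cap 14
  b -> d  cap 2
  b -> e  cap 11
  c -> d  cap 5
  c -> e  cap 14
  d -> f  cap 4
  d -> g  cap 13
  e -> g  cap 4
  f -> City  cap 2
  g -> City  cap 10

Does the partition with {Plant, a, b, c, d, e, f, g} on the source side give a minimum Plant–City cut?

Given cut capacity: 2 + 10 = 12.
Augment Plant→a→d→f→City: bottleneck 2, flow now 2.
Augment Plant→a→d→g→City: bottleneck 10, flow now 12.
No augmenting path remains; maximum flow = 12.
Cut capacity 12 equals the max flow, so it is a minimum cut.

Yes — it is a minimum cut (capacity 12).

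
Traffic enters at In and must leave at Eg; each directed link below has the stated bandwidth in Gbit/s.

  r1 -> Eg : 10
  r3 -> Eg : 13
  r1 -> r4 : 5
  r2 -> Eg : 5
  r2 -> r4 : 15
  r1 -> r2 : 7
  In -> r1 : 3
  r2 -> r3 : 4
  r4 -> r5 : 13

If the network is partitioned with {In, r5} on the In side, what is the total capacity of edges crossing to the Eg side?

Edges leaving {In, r5}: In→r1 (3).
Cut capacity = 3 = 3.

3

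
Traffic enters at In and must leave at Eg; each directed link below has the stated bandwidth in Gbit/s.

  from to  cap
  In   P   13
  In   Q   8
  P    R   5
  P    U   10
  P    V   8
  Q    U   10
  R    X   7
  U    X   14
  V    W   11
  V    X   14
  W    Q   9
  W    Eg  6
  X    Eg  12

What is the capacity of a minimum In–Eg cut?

Augment In→P→R→X→Eg: bottleneck 5, flow now 5.
Augment In→P→U→X→Eg: bottleneck 7, flow now 12.
Augment In→P→V→W→Eg: bottleneck 1, flow now 13.
Augment In→Q→U→P→V→W→Eg: bottleneck 5, flow now 18. (uses reverse residual edge)
No augmenting path remains; maximum flow = 18.
By max-flow min-cut, the minimum cut capacity equals the max flow.
In the residual graph, reachable from In: {In, P, Q, R, U, V, W, X}.
Min-cut edges: W→Eg (6), X→Eg (12); capacity 6 + 12 = 18.

18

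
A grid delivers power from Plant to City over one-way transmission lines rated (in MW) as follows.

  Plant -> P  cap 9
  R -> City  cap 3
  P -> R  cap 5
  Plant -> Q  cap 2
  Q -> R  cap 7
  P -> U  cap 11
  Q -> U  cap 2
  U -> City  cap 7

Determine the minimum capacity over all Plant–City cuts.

Augment Plant→P→R→City: bottleneck 3, flow now 3.
Augment Plant→P→U→City: bottleneck 6, flow now 9.
Augment Plant→Q→U→City: bottleneck 1, flow now 10.
No augmenting path remains; maximum flow = 10.
By max-flow min-cut, the minimum cut capacity equals the max flow.
In the residual graph, reachable from Plant: {Plant, P, Q, R, U}.
Min-cut edges: R→City (3), U→City (7); capacity 3 + 7 = 10.

10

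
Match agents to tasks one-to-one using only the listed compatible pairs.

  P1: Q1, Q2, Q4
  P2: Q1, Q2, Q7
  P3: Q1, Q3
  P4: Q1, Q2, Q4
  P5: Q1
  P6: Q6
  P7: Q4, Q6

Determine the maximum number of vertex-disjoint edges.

6

Unit-capacity flow: source→left, listed edges, right→sink; max matching = max flow.
Augmenting path P1→Q1 (+1); matched 1.
Augmenting path P2→Q2 (+1); matched 2.
Augmenting path P3→Q3 (+1); matched 3.
Augmenting path P4→Q4 (+1); matched 4.
Augmenting path P6→Q6 (+1); matched 5.
Augmenting path P5→Q1→P1→Q2→P2→Q7 (+1); matched 6.
No augmenting path remains; maximum matching = 6.
König certificate: {P2, P3, Q1, Q2, Q4, Q6} is a vertex cover of size 6 (every listed pair touches it), so no matching can be larger.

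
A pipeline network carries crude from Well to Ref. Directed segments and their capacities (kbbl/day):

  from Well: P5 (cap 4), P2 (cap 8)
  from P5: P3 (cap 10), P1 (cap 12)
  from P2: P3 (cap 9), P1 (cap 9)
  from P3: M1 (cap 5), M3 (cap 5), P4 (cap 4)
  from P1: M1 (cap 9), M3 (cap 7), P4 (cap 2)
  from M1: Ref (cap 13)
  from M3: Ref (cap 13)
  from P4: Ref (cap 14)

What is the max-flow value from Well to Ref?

12

Augment Well→P5→P3→M1→Ref: bottleneck 4, flow now 4.
Augment Well→P2→P3→M1→Ref: bottleneck 1, flow now 5.
Augment Well→P2→P3→M3→Ref: bottleneck 5, flow now 10.
Augment Well→P2→P3→P4→Ref: bottleneck 2, flow now 12.
No augmenting path remains; maximum flow = 12.
In the residual graph, reachable from Well: {Well}.
Min-cut edges: Well→P5 (4), Well→P2 (8); capacity 4 + 8 = 12.
This cut is saturated, so no flow can exceed 12.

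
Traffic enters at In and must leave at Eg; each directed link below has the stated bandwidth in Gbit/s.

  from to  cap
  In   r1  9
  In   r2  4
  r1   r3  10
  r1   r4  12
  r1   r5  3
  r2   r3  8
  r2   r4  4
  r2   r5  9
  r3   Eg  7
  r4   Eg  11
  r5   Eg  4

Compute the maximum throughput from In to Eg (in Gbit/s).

13

Augment In→r1→r3→Eg: bottleneck 7, flow now 7.
Augment In→r1→r4→Eg: bottleneck 2, flow now 9.
Augment In→r2→r4→Eg: bottleneck 4, flow now 13.
No augmenting path remains; maximum flow = 13.
In the residual graph, reachable from In: {In}.
Min-cut edges: In→r1 (9), In→r2 (4); capacity 9 + 4 = 13.
This cut is saturated, so no flow can exceed 13.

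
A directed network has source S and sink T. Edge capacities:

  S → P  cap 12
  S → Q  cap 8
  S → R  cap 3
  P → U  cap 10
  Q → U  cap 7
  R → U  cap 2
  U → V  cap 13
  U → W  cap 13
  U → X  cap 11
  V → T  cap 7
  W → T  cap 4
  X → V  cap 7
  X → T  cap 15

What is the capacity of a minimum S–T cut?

19

Augment S→P→U→V→T: bottleneck 7, flow now 7.
Augment S→P→U→W→T: bottleneck 3, flow now 10.
Augment S→Q→U→W→T: bottleneck 1, flow now 11.
Augment S→Q→U→X→T: bottleneck 6, flow now 17.
Augment S→R→U→X→T: bottleneck 2, flow now 19.
No augmenting path remains; maximum flow = 19.
By max-flow min-cut, the minimum cut capacity equals the max flow.
In the residual graph, reachable from S: {S, P, Q, R}.
Min-cut edges: P→U (10), Q→U (7), R→U (2); capacity 10 + 7 + 2 = 19.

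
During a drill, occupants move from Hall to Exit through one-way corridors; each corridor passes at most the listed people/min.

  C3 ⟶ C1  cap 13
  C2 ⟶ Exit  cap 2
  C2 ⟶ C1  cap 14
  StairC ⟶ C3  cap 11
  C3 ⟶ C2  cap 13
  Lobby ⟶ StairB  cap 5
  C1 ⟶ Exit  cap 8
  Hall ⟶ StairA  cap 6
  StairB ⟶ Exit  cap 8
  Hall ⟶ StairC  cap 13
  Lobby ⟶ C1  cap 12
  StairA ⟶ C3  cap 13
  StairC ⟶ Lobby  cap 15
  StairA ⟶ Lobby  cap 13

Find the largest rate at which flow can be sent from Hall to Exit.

15

Augment Hall→StairA→Lobby→C1→Exit: bottleneck 6, flow now 6.
Augment Hall→StairC→Lobby→C1→Exit: bottleneck 2, flow now 8.
Augment Hall→StairC→Lobby→StairB→Exit: bottleneck 5, flow now 13.
Augment Hall→StairC→C3→C2→Exit: bottleneck 2, flow now 15.
No augmenting path remains; maximum flow = 15.
In the residual graph, reachable from Hall: {Hall, StairA, StairC, Lobby, C3, C1, C2}.
Min-cut edges: Lobby→StairB (5), C1→Exit (8), C2→Exit (2); capacity 5 + 8 + 2 = 15.
This cut is saturated, so no flow can exceed 15.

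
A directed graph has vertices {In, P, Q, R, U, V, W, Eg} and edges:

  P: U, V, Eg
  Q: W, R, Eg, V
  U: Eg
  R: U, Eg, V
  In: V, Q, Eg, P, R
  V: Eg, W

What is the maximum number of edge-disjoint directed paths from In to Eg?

5

Assign every edge capacity 1; by Menger, the answer equals the max flow.
Path In→Eg (+1); total 1.
Path In→P→Eg (+1); total 2.
Path In→Q→Eg (+1); total 3.
Path In→R→Eg (+1); total 4.
Path In→V→Eg (+1); total 5.
No residual In→Eg path; max flow = 5.
Certifying cut of size 5: {In→Eg, In→P, In→Q, In→R, In→V}.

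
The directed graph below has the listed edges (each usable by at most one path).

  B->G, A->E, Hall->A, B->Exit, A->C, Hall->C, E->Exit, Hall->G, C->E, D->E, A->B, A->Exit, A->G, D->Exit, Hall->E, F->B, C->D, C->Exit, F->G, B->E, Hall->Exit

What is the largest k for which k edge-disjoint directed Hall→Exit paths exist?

4

Assign every edge capacity 1; by Menger, the answer equals the max flow.
Path Hall→Exit (+1); total 1.
Path Hall→A→Exit (+1); total 2.
Path Hall→C→Exit (+1); total 3.
Path Hall→E→Exit (+1); total 4.
No residual Hall→Exit path; max flow = 4.
Certifying cut of size 4: {Hall→A, Hall→C, Hall→E, Hall→Exit}.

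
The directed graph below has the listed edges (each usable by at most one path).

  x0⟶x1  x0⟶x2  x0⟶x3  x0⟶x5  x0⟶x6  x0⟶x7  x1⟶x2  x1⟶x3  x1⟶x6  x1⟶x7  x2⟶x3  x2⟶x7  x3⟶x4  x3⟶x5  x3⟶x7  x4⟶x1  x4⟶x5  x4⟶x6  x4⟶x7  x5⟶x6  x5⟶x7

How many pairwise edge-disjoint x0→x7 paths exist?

Assign every edge capacity 1; by Menger, the answer equals the max flow.
Path x0→x7 (+1); total 1.
Path x0→x1→x7 (+1); total 2.
Path x0→x2→x7 (+1); total 3.
Path x0→x3→x7 (+1); total 4.
Path x0→x5→x7 (+1); total 5.
No residual x0→x7 path; max flow = 5.
Certifying cut of size 5: {x0→x1, x0→x2, x0→x3, x0→x5, x0→x7}.

5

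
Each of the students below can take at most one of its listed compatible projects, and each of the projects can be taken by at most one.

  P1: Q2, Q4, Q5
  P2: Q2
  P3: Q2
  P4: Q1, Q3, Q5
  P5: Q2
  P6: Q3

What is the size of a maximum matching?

4

Unit-capacity flow: source→left, listed edges, right→sink; max matching = max flow.
Augmenting path P1→Q2 (+1); matched 1.
Augmenting path P4→Q1 (+1); matched 2.
Augmenting path P6→Q3 (+1); matched 3.
Augmenting path P2→Q2→P1→Q4 (+1); matched 4.
No augmenting path remains; maximum matching = 4.
König certificate: {P1, P4, P6, Q2} is a vertex cover of size 4 (every listed pair touches it), so no matching can be larger.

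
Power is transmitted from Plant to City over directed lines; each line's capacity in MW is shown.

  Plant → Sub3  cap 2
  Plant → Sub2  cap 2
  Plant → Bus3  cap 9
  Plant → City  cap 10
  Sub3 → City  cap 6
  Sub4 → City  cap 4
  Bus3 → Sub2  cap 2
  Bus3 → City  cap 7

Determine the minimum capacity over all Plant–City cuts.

Augment Plant→City: bottleneck 10, flow now 10.
Augment Plant→Sub3→City: bottleneck 2, flow now 12.
Augment Plant→Bus3→City: bottleneck 7, flow now 19.
No augmenting path remains; maximum flow = 19.
By max-flow min-cut, the minimum cut capacity equals the max flow.
In the residual graph, reachable from Plant: {Plant, Sub2, Bus3}.
Min-cut edges: Plant→Sub3 (2), Plant→City (10), Bus3→City (7); capacity 2 + 10 + 7 = 19.

19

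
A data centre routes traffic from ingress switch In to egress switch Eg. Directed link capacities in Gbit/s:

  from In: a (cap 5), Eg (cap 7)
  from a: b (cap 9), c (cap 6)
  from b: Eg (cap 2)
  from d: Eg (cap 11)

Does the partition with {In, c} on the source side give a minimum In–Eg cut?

No — its capacity is 12, but the minimum cut has capacity 9.

Given cut capacity: 5 + 7 = 12.
Augment In→Eg: bottleneck 7, flow now 7.
Augment In→a→b→Eg: bottleneck 2, flow now 9.
No augmenting path remains; maximum flow = 9.
In the residual graph, reachable from In: {In, a, b, c}.
Min-cut edges: In→Eg (7), b→Eg (2); capacity 7 + 2 = 9.
Cut capacity 12 exceeds the max flow 9, so it is not minimum.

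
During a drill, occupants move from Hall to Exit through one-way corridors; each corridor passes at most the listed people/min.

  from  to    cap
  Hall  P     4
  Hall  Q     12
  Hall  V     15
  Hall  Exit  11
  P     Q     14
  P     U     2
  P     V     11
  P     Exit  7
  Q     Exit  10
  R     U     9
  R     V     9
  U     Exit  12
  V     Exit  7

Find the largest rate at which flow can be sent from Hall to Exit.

32

Augment Hall→Exit: bottleneck 11, flow now 11.
Augment Hall→P→Exit: bottleneck 4, flow now 15.
Augment Hall→Q→Exit: bottleneck 10, flow now 25.
Augment Hall→V→Exit: bottleneck 7, flow now 32.
No augmenting path remains; maximum flow = 32.
In the residual graph, reachable from Hall: {Hall, Q, V}.
Min-cut edges: Hall→P (4), Hall→Exit (11), Q→Exit (10), V→Exit (7); capacity 4 + 11 + 10 + 7 = 32.
This cut is saturated, so no flow can exceed 32.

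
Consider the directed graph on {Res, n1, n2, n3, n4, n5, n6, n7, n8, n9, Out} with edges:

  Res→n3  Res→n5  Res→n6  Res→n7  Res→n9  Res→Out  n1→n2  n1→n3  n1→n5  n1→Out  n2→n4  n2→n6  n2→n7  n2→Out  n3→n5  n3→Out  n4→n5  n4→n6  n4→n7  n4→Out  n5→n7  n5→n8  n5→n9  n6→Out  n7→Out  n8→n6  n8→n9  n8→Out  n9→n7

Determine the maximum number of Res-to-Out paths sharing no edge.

Assign every edge capacity 1; by Menger, the answer equals the max flow.
Path Res→Out (+1); total 1.
Path Res→n3→Out (+1); total 2.
Path Res→n6→Out (+1); total 3.
Path Res→n7→Out (+1); total 4.
Path Res→n5→n8→Out (+1); total 5.
No residual Res→Out path; max flow = 5.
Certifying cut of size 5: {Res→Out, Res→n3, Res→n5, Res→n6, n7→Out}.

5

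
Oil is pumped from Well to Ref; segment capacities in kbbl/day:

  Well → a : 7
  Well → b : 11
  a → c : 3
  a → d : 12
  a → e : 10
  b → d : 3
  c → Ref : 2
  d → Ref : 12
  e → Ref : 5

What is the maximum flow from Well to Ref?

10

Augment Well→a→c→Ref: bottleneck 2, flow now 2.
Augment Well→a→d→Ref: bottleneck 5, flow now 7.
Augment Well→b→d→Ref: bottleneck 3, flow now 10.
No augmenting path remains; maximum flow = 10.
In the residual graph, reachable from Well: {Well, b}.
Min-cut edges: Well→a (7), b→d (3); capacity 7 + 3 = 10.
This cut is saturated, so no flow can exceed 10.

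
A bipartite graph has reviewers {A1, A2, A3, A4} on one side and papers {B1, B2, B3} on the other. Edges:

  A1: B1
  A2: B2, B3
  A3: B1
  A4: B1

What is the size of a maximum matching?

2

Unit-capacity flow: source→left, listed edges, right→sink; max matching = max flow.
Augmenting path A1→B1 (+1); matched 1.
Augmenting path A2→B2 (+1); matched 2.
No augmenting path remains; maximum matching = 2.
König certificate: {A2, B1} is a vertex cover of size 2 (every listed pair touches it), so no matching can be larger.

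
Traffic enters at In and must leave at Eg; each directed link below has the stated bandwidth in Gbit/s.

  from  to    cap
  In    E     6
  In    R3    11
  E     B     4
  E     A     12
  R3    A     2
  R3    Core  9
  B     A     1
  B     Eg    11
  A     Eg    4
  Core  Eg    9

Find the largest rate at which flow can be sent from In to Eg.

17

Augment In→E→B→Eg: bottleneck 4, flow now 4.
Augment In→E→A→Eg: bottleneck 2, flow now 6.
Augment In→R3→A→Eg: bottleneck 2, flow now 8.
Augment In→R3→Core→Eg: bottleneck 9, flow now 17.
No augmenting path remains; maximum flow = 17.
In the residual graph, reachable from In: {In}.
Min-cut edges: In→E (6), In→R3 (11); capacity 6 + 11 = 17.
This cut is saturated, so no flow can exceed 17.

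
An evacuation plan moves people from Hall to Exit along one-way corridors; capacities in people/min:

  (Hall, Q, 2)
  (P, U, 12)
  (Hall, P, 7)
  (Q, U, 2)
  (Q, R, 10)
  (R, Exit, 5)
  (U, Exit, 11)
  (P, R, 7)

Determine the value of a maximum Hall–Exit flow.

Augment Hall→P→R→Exit: bottleneck 5, flow now 5.
Augment Hall→P→U→Exit: bottleneck 2, flow now 7.
Augment Hall→Q→U→Exit: bottleneck 2, flow now 9.
No augmenting path remains; maximum flow = 9.
In the residual graph, reachable from Hall: {Hall}.
Min-cut edges: Hall→P (7), Hall→Q (2); capacity 7 + 2 = 9.
This cut is saturated, so no flow can exceed 9.

9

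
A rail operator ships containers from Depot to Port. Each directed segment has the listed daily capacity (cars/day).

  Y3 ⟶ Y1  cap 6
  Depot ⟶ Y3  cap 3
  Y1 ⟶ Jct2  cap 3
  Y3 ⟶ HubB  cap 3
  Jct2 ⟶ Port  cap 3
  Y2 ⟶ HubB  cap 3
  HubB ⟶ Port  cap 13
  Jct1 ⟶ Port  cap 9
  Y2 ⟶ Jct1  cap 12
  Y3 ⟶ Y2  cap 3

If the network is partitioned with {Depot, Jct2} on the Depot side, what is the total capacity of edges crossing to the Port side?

6

Edges leaving {Depot, Jct2}: Depot→Y3 (3), Jct2→Port (3).
Cut capacity = 3 + 3 = 6.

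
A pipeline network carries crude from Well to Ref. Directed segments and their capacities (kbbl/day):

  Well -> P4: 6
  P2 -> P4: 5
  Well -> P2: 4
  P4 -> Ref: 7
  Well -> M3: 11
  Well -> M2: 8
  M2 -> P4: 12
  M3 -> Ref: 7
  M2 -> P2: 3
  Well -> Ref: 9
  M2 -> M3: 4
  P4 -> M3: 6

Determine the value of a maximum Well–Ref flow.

Augment Well→Ref: bottleneck 9, flow now 9.
Augment Well→P4→Ref: bottleneck 6, flow now 15.
Augment Well→M3→Ref: bottleneck 7, flow now 22.
Augment Well→M2→P4→Ref: bottleneck 1, flow now 23.
No augmenting path remains; maximum flow = 23.
In the residual graph, reachable from Well: {Well, M2, P2, P4, M3}.
Min-cut edges: Well→Ref (9), P4→Ref (7), M3→Ref (7); capacity 9 + 7 + 7 = 23.
This cut is saturated, so no flow can exceed 23.

23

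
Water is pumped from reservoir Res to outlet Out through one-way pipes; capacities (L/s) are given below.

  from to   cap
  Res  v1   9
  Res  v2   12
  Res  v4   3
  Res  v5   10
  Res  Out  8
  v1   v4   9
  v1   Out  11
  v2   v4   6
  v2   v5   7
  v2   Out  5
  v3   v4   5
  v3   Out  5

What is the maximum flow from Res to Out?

Augment Res→Out: bottleneck 8, flow now 8.
Augment Res→v1→Out: bottleneck 9, flow now 17.
Augment Res→v2→Out: bottleneck 5, flow now 22.
No augmenting path remains; maximum flow = 22.
In the residual graph, reachable from Res: {Res, v2, v4, v5}.
Min-cut edges: Res→v1 (9), Res→Out (8), v2→Out (5); capacity 9 + 8 + 5 = 22.
This cut is saturated, so no flow can exceed 22.

22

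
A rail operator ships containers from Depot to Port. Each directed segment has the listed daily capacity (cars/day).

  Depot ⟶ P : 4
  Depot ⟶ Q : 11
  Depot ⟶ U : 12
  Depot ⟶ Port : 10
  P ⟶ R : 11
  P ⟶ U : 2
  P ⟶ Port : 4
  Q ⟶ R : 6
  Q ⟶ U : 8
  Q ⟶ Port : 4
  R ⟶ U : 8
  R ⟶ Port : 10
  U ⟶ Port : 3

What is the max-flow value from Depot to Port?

27

Augment Depot→Port: bottleneck 10, flow now 10.
Augment Depot→P→Port: bottleneck 4, flow now 14.
Augment Depot→Q→Port: bottleneck 4, flow now 18.
Augment Depot→U→Port: bottleneck 3, flow now 21.
Augment Depot→Q→R→Port: bottleneck 6, flow now 27.
No augmenting path remains; maximum flow = 27.
In the residual graph, reachable from Depot: {Depot, Q, U}.
Min-cut edges: Depot→P (4), Depot→Port (10), Q→R (6), Q→Port (4), U→Port (3); capacity 4 + 10 + 6 + 4 + 3 = 27.
This cut is saturated, so no flow can exceed 27.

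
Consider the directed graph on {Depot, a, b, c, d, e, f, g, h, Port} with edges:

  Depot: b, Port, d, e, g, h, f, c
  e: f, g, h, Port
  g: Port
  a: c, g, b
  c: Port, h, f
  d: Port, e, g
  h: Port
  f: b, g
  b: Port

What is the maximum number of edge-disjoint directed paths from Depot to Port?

Assign every edge capacity 1; by Menger, the answer equals the max flow.
Path Depot→Port (+1); total 1.
Path Depot→b→Port (+1); total 2.
Path Depot→c→Port (+1); total 3.
Path Depot→d→Port (+1); total 4.
Path Depot→e→Port (+1); total 5.
Path Depot→g→Port (+1); total 6.
Path Depot→h→Port (+1); total 7.
No residual Depot→Port path; max flow = 7.
Certifying cut of size 7: {Depot→Port, Depot→c, Depot→d, Depot→e, Depot→h, b→Port, g→Port}.

7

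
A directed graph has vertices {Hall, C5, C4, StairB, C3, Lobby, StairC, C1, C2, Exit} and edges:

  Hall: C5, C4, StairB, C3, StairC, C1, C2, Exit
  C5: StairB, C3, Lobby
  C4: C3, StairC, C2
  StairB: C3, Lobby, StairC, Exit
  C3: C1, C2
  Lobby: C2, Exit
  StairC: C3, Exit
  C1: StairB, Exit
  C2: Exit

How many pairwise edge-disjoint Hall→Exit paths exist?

6

Assign every edge capacity 1; by Menger, the answer equals the max flow.
Path Hall→Exit (+1); total 1.
Path Hall→StairB→Exit (+1); total 2.
Path Hall→StairC→Exit (+1); total 3.
Path Hall→C1→Exit (+1); total 4.
Path Hall→C2→Exit (+1); total 5.
Path Hall→C5→Lobby→Exit (+1); total 6.
No residual Hall→Exit path; max flow = 6.
Certifying cut of size 6: {C1→Exit, C2→Exit, Hall→Exit, Lobby→Exit, StairB→Exit, StairC→Exit}.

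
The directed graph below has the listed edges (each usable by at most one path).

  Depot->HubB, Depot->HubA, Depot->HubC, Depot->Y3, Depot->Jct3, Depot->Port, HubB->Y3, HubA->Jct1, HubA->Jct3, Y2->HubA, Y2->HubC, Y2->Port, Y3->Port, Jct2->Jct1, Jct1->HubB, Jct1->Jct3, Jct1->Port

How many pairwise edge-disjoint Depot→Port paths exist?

Assign every edge capacity 1; by Menger, the answer equals the max flow.
Path Depot→Port (+1); total 1.
Path Depot→Y3→Port (+1); total 2.
Path Depot→HubA→Jct1→Port (+1); total 3.
No residual Depot→Port path; max flow = 3.
Certifying cut of size 3: {Depot→HubA, Depot→Port, Y3→Port}.

3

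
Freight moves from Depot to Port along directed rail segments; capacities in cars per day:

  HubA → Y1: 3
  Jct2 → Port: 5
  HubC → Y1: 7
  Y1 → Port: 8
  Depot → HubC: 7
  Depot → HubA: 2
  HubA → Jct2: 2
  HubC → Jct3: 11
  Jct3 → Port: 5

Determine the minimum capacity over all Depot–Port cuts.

9

Augment Depot→HubA→Jct2→Port: bottleneck 2, flow now 2.
Augment Depot→HubC→Jct3→Port: bottleneck 5, flow now 7.
Augment Depot→HubC→Y1→Port: bottleneck 2, flow now 9.
No augmenting path remains; maximum flow = 9.
By max-flow min-cut, the minimum cut capacity equals the max flow.
In the residual graph, reachable from Depot: {Depot}.
Min-cut edges: Depot→HubA (2), Depot→HubC (7); capacity 2 + 7 = 9.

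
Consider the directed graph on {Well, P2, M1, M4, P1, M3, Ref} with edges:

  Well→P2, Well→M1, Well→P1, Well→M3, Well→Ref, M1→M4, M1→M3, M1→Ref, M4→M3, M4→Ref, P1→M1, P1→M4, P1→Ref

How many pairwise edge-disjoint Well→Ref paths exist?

Assign every edge capacity 1; by Menger, the answer equals the max flow.
Path Well→Ref (+1); total 1.
Path Well→M1→Ref (+1); total 2.
Path Well→P1→Ref (+1); total 3.
No residual Well→Ref path; max flow = 3.
Certifying cut of size 3: {Well→M1, Well→P1, Well→Ref}.

3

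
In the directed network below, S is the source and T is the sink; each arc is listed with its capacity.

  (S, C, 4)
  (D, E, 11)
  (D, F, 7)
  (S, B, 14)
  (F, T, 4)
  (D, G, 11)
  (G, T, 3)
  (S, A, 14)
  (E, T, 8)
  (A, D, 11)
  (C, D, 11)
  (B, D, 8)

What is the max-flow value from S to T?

15

Augment S→A→D→E→T: bottleneck 8, flow now 8.
Augment S→A→D→F→T: bottleneck 3, flow now 11.
Augment S→B→D→F→T: bottleneck 1, flow now 12.
Augment S→B→D→G→T: bottleneck 3, flow now 15.
No augmenting path remains; maximum flow = 15.
In the residual graph, reachable from S: {S, A, B, C, D, E, F, G}.
Min-cut edges: E→T (8), F→T (4), G→T (3); capacity 8 + 4 + 3 = 15.
This cut is saturated, so no flow can exceed 15.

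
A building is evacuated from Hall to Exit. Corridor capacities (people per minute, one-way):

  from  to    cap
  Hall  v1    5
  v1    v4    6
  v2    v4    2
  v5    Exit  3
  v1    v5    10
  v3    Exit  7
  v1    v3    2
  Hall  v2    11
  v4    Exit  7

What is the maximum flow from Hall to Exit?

Augment Hall→v1→v3→Exit: bottleneck 2, flow now 2.
Augment Hall→v1→v4→Exit: bottleneck 3, flow now 5.
Augment Hall→v2→v4→Exit: bottleneck 2, flow now 7.
No augmenting path remains; maximum flow = 7.
In the residual graph, reachable from Hall: {Hall, v2}.
Min-cut edges: Hall→v1 (5), v2→v4 (2); capacity 5 + 2 = 7.
This cut is saturated, so no flow can exceed 7.

7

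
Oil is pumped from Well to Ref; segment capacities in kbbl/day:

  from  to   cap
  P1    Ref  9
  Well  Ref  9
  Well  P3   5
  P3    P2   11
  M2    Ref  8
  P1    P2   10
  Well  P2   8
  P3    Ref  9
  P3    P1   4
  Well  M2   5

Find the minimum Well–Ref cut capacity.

19

Augment Well→Ref: bottleneck 9, flow now 9.
Augment Well→P3→Ref: bottleneck 5, flow now 14.
Augment Well→M2→Ref: bottleneck 5, flow now 19.
No augmenting path remains; maximum flow = 19.
By max-flow min-cut, the minimum cut capacity equals the max flow.
In the residual graph, reachable from Well: {Well, P2}.
Min-cut edges: Well→P3 (5), Well→M2 (5), Well→Ref (9); capacity 5 + 5 + 9 = 19.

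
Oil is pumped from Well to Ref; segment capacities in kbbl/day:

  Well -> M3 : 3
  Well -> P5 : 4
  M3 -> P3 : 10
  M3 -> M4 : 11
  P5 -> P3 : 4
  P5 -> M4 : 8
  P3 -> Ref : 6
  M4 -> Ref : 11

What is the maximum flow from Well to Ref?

7

Augment Well→M3→P3→Ref: bottleneck 3, flow now 3.
Augment Well→P5→P3→Ref: bottleneck 3, flow now 6.
Augment Well→P5→M4→Ref: bottleneck 1, flow now 7.
No augmenting path remains; maximum flow = 7.
In the residual graph, reachable from Well: {Well}.
Min-cut edges: Well→M3 (3), Well→P5 (4); capacity 3 + 4 = 7.
This cut is saturated, so no flow can exceed 7.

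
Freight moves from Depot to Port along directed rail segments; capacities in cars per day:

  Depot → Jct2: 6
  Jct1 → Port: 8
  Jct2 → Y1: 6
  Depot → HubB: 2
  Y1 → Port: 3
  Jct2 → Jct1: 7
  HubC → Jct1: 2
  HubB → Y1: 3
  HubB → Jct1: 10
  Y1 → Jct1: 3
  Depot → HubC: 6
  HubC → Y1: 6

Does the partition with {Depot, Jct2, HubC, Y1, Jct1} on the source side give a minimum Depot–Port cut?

Given cut capacity: 2 + 3 + 8 = 13.
Augment Depot→Jct2→Y1→Port: bottleneck 3, flow now 3.
Augment Depot→Jct2→Jct1→Port: bottleneck 3, flow now 6.
Augment Depot→HubB→Jct1→Port: bottleneck 2, flow now 8.
Augment Depot→HubC→Jct1→Port: bottleneck 2, flow now 10.
Augment Depot→HubC→Y1→Jct1→Port: bottleneck 1, flow now 11.
No augmenting path remains; maximum flow = 11.
In the residual graph, reachable from Depot: {Depot, Jct2, HubB, HubC, Y1, Jct1}.
Min-cut edges: Y1→Port (3), Jct1→Port (8); capacity 3 + 8 = 11.
Cut capacity 13 exceeds the max flow 11, so it is not minimum.

No — its capacity is 13, but the minimum cut has capacity 11.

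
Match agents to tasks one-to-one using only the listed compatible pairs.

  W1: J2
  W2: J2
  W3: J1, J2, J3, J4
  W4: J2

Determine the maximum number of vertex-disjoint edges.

2

Unit-capacity flow: source→left, listed edges, right→sink; max matching = max flow.
Augmenting path W1→J2 (+1); matched 1.
Augmenting path W3→J1 (+1); matched 2.
No augmenting path remains; maximum matching = 2.
König certificate: {W3, J2} is a vertex cover of size 2 (every listed pair touches it), so no matching can be larger.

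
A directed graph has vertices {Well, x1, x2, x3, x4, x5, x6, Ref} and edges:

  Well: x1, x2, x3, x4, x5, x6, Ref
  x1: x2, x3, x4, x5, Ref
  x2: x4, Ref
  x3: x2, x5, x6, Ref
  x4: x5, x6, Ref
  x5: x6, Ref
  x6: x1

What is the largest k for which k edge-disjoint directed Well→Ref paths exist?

6

Assign every edge capacity 1; by Menger, the answer equals the max flow.
Path Well→Ref (+1); total 1.
Path Well→x1→Ref (+1); total 2.
Path Well→x2→Ref (+1); total 3.
Path Well→x3→Ref (+1); total 4.
Path Well→x4→Ref (+1); total 5.
Path Well→x5→Ref (+1); total 6.
No residual Well→Ref path; max flow = 6.
Certifying cut of size 6: {Well→Ref, x1→Ref, x2→Ref, x3→Ref, x4→Ref, x5→Ref}.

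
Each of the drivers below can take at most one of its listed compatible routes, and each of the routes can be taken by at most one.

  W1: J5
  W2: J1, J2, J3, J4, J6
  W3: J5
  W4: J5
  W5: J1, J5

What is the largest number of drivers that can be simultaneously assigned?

3

Unit-capacity flow: source→left, listed edges, right→sink; max matching = max flow.
Augmenting path W1→J5 (+1); matched 1.
Augmenting path W2→J1 (+1); matched 2.
Augmenting path W5→J1→W2→J2 (+1); matched 3.
No augmenting path remains; maximum matching = 3.
König certificate: {W2, W5, J5} is a vertex cover of size 3 (every listed pair touches it), so no matching can be larger.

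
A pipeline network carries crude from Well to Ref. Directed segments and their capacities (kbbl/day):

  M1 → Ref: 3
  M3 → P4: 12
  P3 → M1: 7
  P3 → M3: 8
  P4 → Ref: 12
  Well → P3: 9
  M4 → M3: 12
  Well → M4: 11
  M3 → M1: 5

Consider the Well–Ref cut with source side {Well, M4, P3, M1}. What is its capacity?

23

Edges leaving {Well, M4, P3, M1}: M4→M3 (12), P3→M3 (8), M1→Ref (3).
Cut capacity = 12 + 8 + 3 = 23.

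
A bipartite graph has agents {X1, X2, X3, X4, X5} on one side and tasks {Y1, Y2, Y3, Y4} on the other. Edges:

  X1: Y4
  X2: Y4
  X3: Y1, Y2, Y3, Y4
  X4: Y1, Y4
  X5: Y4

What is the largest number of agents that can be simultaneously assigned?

Unit-capacity flow: source→left, listed edges, right→sink; max matching = max flow.
Augmenting path X1→Y4 (+1); matched 1.
Augmenting path X3→Y1 (+1); matched 2.
Augmenting path X4→Y1→X3→Y2 (+1); matched 3.
No augmenting path remains; maximum matching = 3.
König certificate: {X3, X4, Y4} is a vertex cover of size 3 (every listed pair touches it), so no matching can be larger.

3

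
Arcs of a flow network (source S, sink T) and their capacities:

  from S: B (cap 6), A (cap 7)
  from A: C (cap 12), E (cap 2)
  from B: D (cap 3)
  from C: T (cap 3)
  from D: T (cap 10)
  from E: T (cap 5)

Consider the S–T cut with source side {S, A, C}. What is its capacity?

11

Edges leaving {S, A, C}: S→B (6), A→E (2), C→T (3).
Cut capacity = 6 + 2 + 3 = 11.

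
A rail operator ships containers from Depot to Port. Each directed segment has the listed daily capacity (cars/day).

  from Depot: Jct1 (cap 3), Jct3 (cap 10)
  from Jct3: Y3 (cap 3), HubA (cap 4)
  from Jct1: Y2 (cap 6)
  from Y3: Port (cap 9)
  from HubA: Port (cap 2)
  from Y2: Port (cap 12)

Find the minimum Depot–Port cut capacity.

Augment Depot→Jct3→Y3→Port: bottleneck 3, flow now 3.
Augment Depot→Jct3→HubA→Port: bottleneck 2, flow now 5.
Augment Depot→Jct1→Y2→Port: bottleneck 3, flow now 8.
No augmenting path remains; maximum flow = 8.
By max-flow min-cut, the minimum cut capacity equals the max flow.
In the residual graph, reachable from Depot: {Depot, Jct3, HubA}.
Min-cut edges: Depot→Jct1 (3), Jct3→Y3 (3), HubA→Port (2); capacity 3 + 3 + 2 = 8.

8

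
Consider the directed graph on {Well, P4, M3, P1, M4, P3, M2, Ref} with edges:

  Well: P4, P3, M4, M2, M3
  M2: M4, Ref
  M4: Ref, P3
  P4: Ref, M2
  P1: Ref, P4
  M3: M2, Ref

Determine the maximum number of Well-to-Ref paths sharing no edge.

4

Assign every edge capacity 1; by Menger, the answer equals the max flow.
Path Well→P4→Ref (+1); total 1.
Path Well→M3→Ref (+1); total 2.
Path Well→M4→Ref (+1); total 3.
Path Well→M2→Ref (+1); total 4.
No residual Well→Ref path; max flow = 4.
Certifying cut of size 4: {Well→M2, Well→M3, Well→M4, Well→P4}.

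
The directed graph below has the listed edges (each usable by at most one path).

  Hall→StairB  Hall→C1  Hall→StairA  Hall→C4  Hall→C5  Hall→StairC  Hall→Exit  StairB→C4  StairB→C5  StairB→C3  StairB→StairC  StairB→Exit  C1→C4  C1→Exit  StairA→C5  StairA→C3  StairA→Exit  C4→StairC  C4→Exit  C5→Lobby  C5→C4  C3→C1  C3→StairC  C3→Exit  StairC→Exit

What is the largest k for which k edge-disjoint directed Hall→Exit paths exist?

6

Assign every edge capacity 1; by Menger, the answer equals the max flow.
Path Hall→Exit (+1); total 1.
Path Hall→StairB→Exit (+1); total 2.
Path Hall→C1→Exit (+1); total 3.
Path Hall→StairA→Exit (+1); total 4.
Path Hall→C4→Exit (+1); total 5.
Path Hall→StairC→Exit (+1); total 6.
No residual Hall→Exit path; max flow = 6.
Certifying cut of size 6: {C4→Exit, Hall→C1, Hall→Exit, Hall→StairA, Hall→StairB, StairC→Exit}.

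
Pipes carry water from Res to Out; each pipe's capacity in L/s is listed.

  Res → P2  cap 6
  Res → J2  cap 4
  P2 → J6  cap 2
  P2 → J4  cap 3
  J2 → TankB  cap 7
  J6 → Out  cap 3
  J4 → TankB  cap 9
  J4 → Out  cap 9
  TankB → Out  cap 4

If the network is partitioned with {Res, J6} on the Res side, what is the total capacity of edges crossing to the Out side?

13

Edges leaving {Res, J6}: Res→P2 (6), Res→J2 (4), J6→Out (3).
Cut capacity = 6 + 4 + 3 = 13.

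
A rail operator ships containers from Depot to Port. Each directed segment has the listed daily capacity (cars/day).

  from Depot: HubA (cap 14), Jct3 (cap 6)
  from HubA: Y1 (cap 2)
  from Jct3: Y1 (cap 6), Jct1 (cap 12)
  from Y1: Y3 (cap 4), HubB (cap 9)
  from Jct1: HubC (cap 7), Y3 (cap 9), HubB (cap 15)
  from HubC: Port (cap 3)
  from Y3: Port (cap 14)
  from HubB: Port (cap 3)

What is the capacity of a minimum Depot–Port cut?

Augment Depot→HubA→Y1→Y3→Port: bottleneck 2, flow now 2.
Augment Depot→Jct3→Y1→Y3→Port: bottleneck 2, flow now 4.
Augment Depot→Jct3→Y1→HubB→Port: bottleneck 3, flow now 7.
Augment Depot→Jct3→Jct1→HubC→Port: bottleneck 1, flow now 8.
No augmenting path remains; maximum flow = 8.
By max-flow min-cut, the minimum cut capacity equals the max flow.
In the residual graph, reachable from Depot: {Depot, HubA}.
Min-cut edges: Depot→Jct3 (6), HubA→Y1 (2); capacity 6 + 2 = 8.

8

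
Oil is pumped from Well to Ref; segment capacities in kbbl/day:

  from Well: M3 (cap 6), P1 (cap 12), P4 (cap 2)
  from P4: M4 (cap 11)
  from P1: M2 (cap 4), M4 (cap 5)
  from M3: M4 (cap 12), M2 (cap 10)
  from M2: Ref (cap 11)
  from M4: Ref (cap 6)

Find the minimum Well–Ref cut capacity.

16

Augment Well→P4→M4→Ref: bottleneck 2, flow now 2.
Augment Well→P1→M2→Ref: bottleneck 4, flow now 6.
Augment Well→P1→M4→Ref: bottleneck 4, flow now 10.
Augment Well→M3→M2→Ref: bottleneck 6, flow now 16.
No augmenting path remains; maximum flow = 16.
By max-flow min-cut, the minimum cut capacity equals the max flow.
In the residual graph, reachable from Well: {Well, P4, P1, M4}.
Min-cut edges: Well→M3 (6), P1→M2 (4), M4→Ref (6); capacity 6 + 4 + 6 = 16.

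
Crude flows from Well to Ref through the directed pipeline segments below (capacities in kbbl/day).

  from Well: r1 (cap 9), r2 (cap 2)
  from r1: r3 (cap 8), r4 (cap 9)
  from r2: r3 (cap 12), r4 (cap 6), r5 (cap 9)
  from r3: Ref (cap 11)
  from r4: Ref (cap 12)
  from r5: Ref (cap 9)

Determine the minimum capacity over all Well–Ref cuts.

11

Augment Well→r1→r3→Ref: bottleneck 8, flow now 8.
Augment Well→r1→r4→Ref: bottleneck 1, flow now 9.
Augment Well→r2→r3→Ref: bottleneck 2, flow now 11.
No augmenting path remains; maximum flow = 11.
By max-flow min-cut, the minimum cut capacity equals the max flow.
In the residual graph, reachable from Well: {Well}.
Min-cut edges: Well→r1 (9), Well→r2 (2); capacity 9 + 2 = 11.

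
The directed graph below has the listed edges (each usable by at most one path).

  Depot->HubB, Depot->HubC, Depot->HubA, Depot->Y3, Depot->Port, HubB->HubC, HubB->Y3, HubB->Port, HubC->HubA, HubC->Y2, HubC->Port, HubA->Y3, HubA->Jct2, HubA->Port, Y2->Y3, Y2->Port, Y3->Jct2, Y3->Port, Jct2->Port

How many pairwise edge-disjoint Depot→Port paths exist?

Assign every edge capacity 1; by Menger, the answer equals the max flow.
Path Depot→Port (+1); total 1.
Path Depot→HubB→Port (+1); total 2.
Path Depot→HubC→Port (+1); total 3.
Path Depot→HubA→Port (+1); total 4.
Path Depot→Y3→Port (+1); total 5.
No residual Depot→Port path; max flow = 5.
Certifying cut of size 5: {Depot→HubA, Depot→HubB, Depot→HubC, Depot→Port, Depot→Y3}.

5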